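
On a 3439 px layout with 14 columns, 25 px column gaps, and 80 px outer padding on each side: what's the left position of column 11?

2440 px

Inside the margins: 3439 − 160 = 3279 px.
Subtracting 13 column gaps of 25 leaves 2954 for 14 columns, so c = 211 px.
Before column 11: the margin + 10 columns + 10 column gaps.
Offset = 80 + 10·(211 + 25) = 80 + 2360 = 2440 px.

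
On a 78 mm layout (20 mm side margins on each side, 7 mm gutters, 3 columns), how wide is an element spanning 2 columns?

23 mm

Take off 40 mm of margins, leaving 38 mm.
3c + 2·7 = 38 → 3c = 24 → c = 8 mm.
2 columns plus 1 gutter: 16 + 7 = 23 mm.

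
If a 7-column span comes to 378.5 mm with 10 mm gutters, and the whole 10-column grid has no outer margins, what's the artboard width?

545 mm

7 columns + 6 gutters: 7c + 6·10 = 378.5.
7c = 378.5 − 60 = 318.5, so c = 45.5 mm.
Artboard = 10·45.5 + 9·10 = 455 + 90 = 545 mm.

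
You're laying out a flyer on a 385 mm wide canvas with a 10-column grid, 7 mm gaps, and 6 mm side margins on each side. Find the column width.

Inside the margins: 385 − 12 = 373 mm.
373 − 9·7 = 310; ÷10 gives c = 31 mm.

31 mm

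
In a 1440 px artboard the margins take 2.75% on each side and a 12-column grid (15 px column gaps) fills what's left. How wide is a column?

99.65 px

Each margin = 2.75% of 1440 = 39.6 px; content = 1440 − 2·39.6 = 1360.8 px.
1360.8 − 11·15 = 1195.8; ÷12 gives c = 99.65 px.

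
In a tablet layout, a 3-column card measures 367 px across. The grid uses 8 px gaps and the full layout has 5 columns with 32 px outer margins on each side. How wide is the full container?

Subtracting 2 gaps of 8 leaves 351 for 3 columns, so c = 117 px.
Total width: 2·32 + 5·117 + 4·8 = 681 px.

681 px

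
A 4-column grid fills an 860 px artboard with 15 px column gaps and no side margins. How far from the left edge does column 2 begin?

4c + 3·15 = 860 → 4c = 815 → c = 203.75 px.
Before column 2: 1 column + 1 column gap.
Offset = 1·(203.75 + 15) = 1·218.75 = 218.75 px.

218.75 px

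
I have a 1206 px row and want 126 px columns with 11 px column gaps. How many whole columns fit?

8 columns

8 columns: 8·126 + 7·11 = 1085 px ≤ 1206.
9 columns: 1222 px > 1206. So 8.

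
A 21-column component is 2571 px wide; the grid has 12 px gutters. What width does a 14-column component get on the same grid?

1710 px

2571 − 20·12 = 2331; ÷21 gives c = 111 px.
Span of 14: 14·111 + 13·12 = 1554 + 156 = 1710 px.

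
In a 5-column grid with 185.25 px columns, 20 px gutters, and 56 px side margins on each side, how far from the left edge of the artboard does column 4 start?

671.75 px

Column 4 starts at margin + 3·(column + gutter) = 56 + 3·205.25 = 671.75 px.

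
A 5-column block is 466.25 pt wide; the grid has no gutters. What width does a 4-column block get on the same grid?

373 pt

5c = 466.25 → c = 93.25 pt.
4-column span = 4·93.25 = 373 pt.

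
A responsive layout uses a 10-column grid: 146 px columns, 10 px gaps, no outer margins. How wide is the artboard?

1550 px

Total width: 10·146 + 9·10 = 1550 px.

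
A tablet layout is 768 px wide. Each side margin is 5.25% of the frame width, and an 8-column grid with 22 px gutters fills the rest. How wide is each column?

66.67 px

768 × (1 − 2·5.25%) = 768 × 89.5% = 687.36 px for the columns.
8 columns + 7 gutters: 8c + 7·22 = 687.36.
8c = 687.36 − 154 = 533.36, so c = 66.67 px.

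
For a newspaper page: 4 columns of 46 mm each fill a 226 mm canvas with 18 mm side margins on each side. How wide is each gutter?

Content width = 226 − 2·18 = 190 mm.
4·46 + 3g = 190 → 3g = 6 → g = 2 mm.

2 mm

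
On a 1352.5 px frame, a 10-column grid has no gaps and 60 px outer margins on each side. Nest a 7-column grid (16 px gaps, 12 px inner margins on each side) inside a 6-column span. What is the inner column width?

Take off 120 px of margins, leaving 1232.5 px.
10c = 1232.5 → c = 123.25 px.
With no gaps, 6 columns span 6·123.25 = 739.5 px.
Inner content = 739.5 − 2·12 = 715.5 px.
715.5 − 6·16 = 619.5; ÷7 gives d = 88.5 px.

88.5 px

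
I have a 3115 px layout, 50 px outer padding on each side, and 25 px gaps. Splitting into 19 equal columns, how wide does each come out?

Take off 100 px of margins, leaving 3015 px.
19 columns + 18 gaps: 19c + 18·25 = 3015.
19c = 3015 − 450 = 2565, so c = 135 px.

135 px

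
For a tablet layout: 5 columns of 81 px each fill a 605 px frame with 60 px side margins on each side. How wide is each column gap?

Content width = 605 − 2·60 = 485 px.
5 columns take 5·81 = 405 px; remaining 80 splits into 4 column gaps.
g = 80 / 4 = 20 px.

20 px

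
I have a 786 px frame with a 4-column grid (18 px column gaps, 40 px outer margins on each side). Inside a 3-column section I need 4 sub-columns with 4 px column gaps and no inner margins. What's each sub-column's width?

128.25 px

Take off 80 px of margins, leaving 706 px.
706 − 3·18 = 652; ÷4 gives c = 163 px.
3 columns plus 2 column gaps: 489 + 36 = 525 px.
4d + 3·4 = 525 → 4d = 513 → d = 128.25 px.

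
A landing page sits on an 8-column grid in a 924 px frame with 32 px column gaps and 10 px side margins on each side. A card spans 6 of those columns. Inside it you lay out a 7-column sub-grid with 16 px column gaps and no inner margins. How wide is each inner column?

82 px

Take off 20 px of margins, leaving 904 px.
Subtracting 7 column gaps of 32 leaves 680 for 8 columns, so c = 85 px.
6 columns plus 5 column gaps: 510 + 160 = 670 px.
7d + 6·16 = 670 → 7d = 574 → d = 82 px.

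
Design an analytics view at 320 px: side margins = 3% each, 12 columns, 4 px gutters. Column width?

21.4 px

Margins: 3% × 320 = 9.6 px each, so content = 320 − 19.2 = 300.8 px.
Subtracting 11 gutters of 4 leaves 256.8 for 12 columns, so c = 21.4 px.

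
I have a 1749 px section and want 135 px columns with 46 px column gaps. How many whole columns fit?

9 columns: 9·135 + 8·46 = 1583 px ≤ 1749.
10 columns: 1764 px > 1749. So 9.

9 columns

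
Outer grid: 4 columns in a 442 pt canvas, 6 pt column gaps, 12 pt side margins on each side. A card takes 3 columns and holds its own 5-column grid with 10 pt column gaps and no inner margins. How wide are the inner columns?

Outer content = 442 − 2·12 = 418 pt.
4 columns + 3 column gaps: 4c + 3·6 = 418.
4c = 418 − 18 = 400, so c = 100 pt.
Span of 3: 3·100 + 2·6 = 300 + 12 = 312 pt.
312 − 4·10 = 272; ÷5 gives d = 54.4 pt.

54.4 pt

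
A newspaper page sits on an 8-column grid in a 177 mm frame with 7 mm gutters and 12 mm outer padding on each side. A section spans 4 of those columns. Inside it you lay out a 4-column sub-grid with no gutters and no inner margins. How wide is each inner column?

18.25 mm

Subtract both margins: 177 − 2·12 = 153 mm.
8c + 7·7 = 153 → 8c = 104 → c = 13 mm.
4 columns plus 3 gutters: 52 + 21 = 73 mm.
73 / 4 = 18.25 mm per column.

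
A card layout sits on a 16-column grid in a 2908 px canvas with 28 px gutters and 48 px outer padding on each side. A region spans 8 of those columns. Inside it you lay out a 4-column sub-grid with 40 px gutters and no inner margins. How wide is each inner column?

318 px

Outer content = 2908 − 2·48 = 2812 px.
16c + 15·28 = 2812 → 16c = 2392 → c = 149.5 px.
8 columns plus 7 gutters: 1196 + 196 = 1392 px.
4d + 3·40 = 1392 → 4d = 1272 → d = 318 px.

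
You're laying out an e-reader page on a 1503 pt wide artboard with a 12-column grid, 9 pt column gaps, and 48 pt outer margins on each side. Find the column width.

109 pt

Take off 96 pt of margins, leaving 1407 pt.
Subtracting 11 column gaps of 9 leaves 1308 for 12 columns, so c = 109 pt.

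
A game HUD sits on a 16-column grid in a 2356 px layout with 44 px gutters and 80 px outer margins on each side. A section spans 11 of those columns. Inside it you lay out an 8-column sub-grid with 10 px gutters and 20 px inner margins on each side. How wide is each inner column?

173.25 px

Inside the margins: 2356 − 160 = 2196 px.
Subtracting 15 gutters of 44 leaves 1536 for 16 columns, so c = 96 px.
11 columns plus 10 gutters: 1056 + 440 = 1496 px.
Inner content = 1496 − 2·20 = 1456 px.
8 columns + 7 gutters: 8d + 7·10 = 1456.
8d = 1456 − 70 = 1386, so d = 173.25 px.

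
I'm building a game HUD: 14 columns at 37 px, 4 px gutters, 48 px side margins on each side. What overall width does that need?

Adding margins, columns and gutters: 96 + 518 + 52 = 666 px.

666 px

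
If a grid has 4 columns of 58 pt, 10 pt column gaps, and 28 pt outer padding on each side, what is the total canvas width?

Adding margins, columns and gutters: 56 + 232 + 30 = 318 pt.

318 pt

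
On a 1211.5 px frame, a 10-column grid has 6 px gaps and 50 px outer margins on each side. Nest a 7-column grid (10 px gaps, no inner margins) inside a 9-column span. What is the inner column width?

Inside the margins: 1211.5 − 100 = 1111.5 px.
10 columns + 9 gaps: 10c + 9·6 = 1111.5.
10c = 1111.5 − 54 = 1057.5, so c = 105.75 px.
9 columns plus 8 gaps: 951.75 + 48 = 999.75 px.
7d + 6·10 = 999.75 → 7d = 939.75 → d = 134.25 px.

134.25 px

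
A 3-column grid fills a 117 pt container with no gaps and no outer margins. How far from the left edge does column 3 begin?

3c = 117 → c = 39 pt.
Each column+gutter stride is 39 pt; with no margin, 2 of them is 78 pt.

78 pt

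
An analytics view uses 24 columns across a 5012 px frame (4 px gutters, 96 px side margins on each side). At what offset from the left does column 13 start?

2508 px

Subtract both margins: 5012 − 2·96 = 4820 px.
4820 − 23·4 = 4728; ÷24 gives c = 197 px.
Each column+gutter stride is 201 px; 12 of them past the 96 px margin is 96 + 2412 = 2508 px.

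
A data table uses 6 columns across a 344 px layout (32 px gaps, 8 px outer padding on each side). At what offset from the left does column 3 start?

Content = 344 − 2·8 = 328 px.
Subtracting 5 gaps of 32 leaves 168 for 6 columns, so c = 28 px.
Column 3 starts at margin + 2·(column + gutter) = 8 + 2·60 = 128 px.

128 px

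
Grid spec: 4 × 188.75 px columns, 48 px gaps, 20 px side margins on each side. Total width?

939 px

Total width: 2·20 + 4·188.75 + 3·48 = 939 px.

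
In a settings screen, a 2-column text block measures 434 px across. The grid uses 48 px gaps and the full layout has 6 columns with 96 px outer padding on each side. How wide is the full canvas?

Subtracting 1 gap of 48 leaves 386 for 2 columns, so c = 193 px.
Canvas = 2·96 + 6·193 + 5·48 = 192 + 1158 + 240 = 1590 px.

1590 px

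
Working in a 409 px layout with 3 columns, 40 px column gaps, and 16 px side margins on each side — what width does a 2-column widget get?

238 px

Take off 32 px of margins, leaving 377 px.
3c + 2·40 = 377 → 3c = 297 → c = 99 px.
2 columns plus 1 column gap: 198 + 40 = 238 px.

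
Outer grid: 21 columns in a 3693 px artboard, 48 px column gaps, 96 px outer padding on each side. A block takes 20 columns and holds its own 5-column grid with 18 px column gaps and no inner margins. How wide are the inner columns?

652 px

Outer content = 3693 − 2·96 = 3501 px.
21 columns + 20 column gaps: 21c + 20·48 = 3501.
21c = 3501 − 960 = 2541, so c = 121 px.
Span of 20: 20·121 + 19·48 = 2420 + 912 = 3332 px.
3332 − 4·18 = 3260; ÷5 gives d = 652 px.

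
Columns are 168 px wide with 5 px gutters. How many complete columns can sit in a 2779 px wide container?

16 columns

Each extra column adds 168 + 5 = 173 px.
(2779 + 5) / 173 = 16.09, so 16 columns fit.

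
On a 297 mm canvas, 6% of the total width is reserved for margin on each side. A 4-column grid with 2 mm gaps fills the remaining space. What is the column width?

297 × (1 − 2·6%) = 297 × 88% = 261.36 mm for the columns.
4 columns + 3 gaps: 4c + 3·2 = 261.36.
4c = 261.36 − 6 = 255.36, so c = 63.84 mm.

63.84 mm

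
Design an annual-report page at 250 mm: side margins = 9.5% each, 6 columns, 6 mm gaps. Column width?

Each margin = 9.5% of 250 = 23.75 mm; content = 250 − 2·23.75 = 202.5 mm.
6c + 5·6 = 202.5 → 6c = 172.5 → c = 28.75 mm.

28.75 mm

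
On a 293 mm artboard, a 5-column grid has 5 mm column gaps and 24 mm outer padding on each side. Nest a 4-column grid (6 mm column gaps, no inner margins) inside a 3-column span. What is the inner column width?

Outer content = 293 − 2·24 = 245 mm.
5 columns + 4 column gaps: 5c + 4·5 = 245.
5c = 245 − 20 = 225, so c = 45 mm.
3-column span = 3·45 + 2·5 = 145 mm.
145 − 3·6 = 127; ÷4 gives d = 31.75 mm.

31.75 mm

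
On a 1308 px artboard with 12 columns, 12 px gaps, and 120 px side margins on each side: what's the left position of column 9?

Content = 1308 − 2·120 = 1068 px.
12c + 11·12 = 1068 → 12c = 936 → c = 78 px.
Each column+gutter stride is 90 px; 8 of them past the 120 px margin is 120 + 720 = 840 px.

840 px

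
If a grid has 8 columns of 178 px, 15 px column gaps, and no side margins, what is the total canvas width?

1529 px

Total width: 8·178 + 7·15 = 1529 px.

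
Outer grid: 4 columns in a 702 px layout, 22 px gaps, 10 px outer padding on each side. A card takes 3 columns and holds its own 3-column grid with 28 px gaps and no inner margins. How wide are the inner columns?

Subtract both margins: 702 − 2·10 = 682 px.
4 columns + 3 gaps: 4c + 3·22 = 682.
4c = 682 − 66 = 616, so c = 154 px.
3 columns plus 2 gaps: 462 + 44 = 506 px.
3 columns + 2 gaps: 3d + 2·28 = 506.
3d = 506 − 56 = 450, so d = 150 px.

150 px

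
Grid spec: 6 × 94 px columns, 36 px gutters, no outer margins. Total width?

Layout = 6·94 + 5·36 = 564 + 180 = 744 px.

744 px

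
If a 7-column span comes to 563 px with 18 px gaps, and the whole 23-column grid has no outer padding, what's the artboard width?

7c + 6·18 = 563 → 7c = 455 → c = 65 px.
Summing: 1495 + 396 = 1891 px.

1891 px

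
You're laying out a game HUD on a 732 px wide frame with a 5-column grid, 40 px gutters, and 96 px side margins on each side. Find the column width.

Content width = 732 − 2·96 = 540 px.
5c + 4·40 = 540 → 5c = 380 → c = 76 px.

76 px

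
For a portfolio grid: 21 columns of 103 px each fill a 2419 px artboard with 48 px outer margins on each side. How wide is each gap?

Subtract both margins: 2419 − 2·48 = 2323 px.
21·103 + 20g = 2323 → 20g = 160 → g = 8 px.

8 px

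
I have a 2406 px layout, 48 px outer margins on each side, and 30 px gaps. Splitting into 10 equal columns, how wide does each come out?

204 px

Subtract both margins: 2406 − 2·48 = 2310 px.
10 columns + 9 gaps: 10c + 9·30 = 2310.
10c = 2310 − 270 = 2040, so c = 204 px.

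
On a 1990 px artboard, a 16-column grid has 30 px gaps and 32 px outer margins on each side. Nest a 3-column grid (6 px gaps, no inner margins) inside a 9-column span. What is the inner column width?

Subtract both margins: 1990 − 2·32 = 1926 px.
16c + 15·30 = 1926 → 16c = 1476 → c = 92.25 px.
9-column span = 9·92.25 + 8·30 = 1070.25 px.
Subtracting 2 gaps of 6 leaves 1058.25 for 3 columns, so d = 352.75 px.

352.75 px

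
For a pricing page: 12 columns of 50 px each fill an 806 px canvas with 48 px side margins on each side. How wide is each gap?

Inside the margins: 806 − 96 = 710 px.
Columns use 600 px, leaving 110 px across 11 gaps = 10 px each.

10 px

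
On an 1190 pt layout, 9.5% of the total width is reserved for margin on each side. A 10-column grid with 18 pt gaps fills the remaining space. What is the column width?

Margins: 9.5% × 1190 = 113.05 pt each, so content = 1190 − 226.1 = 963.9 pt.
10c + 9·18 = 963.9 → 10c = 801.9 → c = 80.19 pt.

80.19 pt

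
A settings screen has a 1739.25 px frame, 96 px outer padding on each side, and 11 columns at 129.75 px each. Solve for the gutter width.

12 px

Content width = 1739.25 − 2·96 = 1547.25 px.
11 columns take 11·129.75 = 1427.25 px; remaining 120 splits into 10 gutters.
g = 120 / 10 = 12 px.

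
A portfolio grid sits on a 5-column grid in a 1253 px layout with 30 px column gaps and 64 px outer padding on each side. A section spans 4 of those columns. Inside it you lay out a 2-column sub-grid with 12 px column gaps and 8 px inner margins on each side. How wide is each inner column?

Inside the margins: 1253 − 128 = 1125 px.
Subtracting 4 column gaps of 30 leaves 1005 for 5 columns, so c = 201 px.
4 columns plus 3 column gaps: 804 + 90 = 894 px.
Inner content = 894 − 2·8 = 878 px.
878 − 1·12 = 866; ÷2 gives d = 433 px.

433 px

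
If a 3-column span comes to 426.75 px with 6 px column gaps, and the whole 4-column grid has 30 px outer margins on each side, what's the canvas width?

Subtracting 2 column gaps of 6 leaves 414.75 for 3 columns, so c = 138.25 px.
Canvas = 2·30 + 4·138.25 + 3·6 = 60 + 553 + 18 = 631 px.

631 px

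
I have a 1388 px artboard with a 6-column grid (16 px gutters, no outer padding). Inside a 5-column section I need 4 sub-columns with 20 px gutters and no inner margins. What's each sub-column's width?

273.5 px

6c + 5·16 = 1388 → 6c = 1308 → c = 218 px.
5-column span = 5·218 + 4·16 = 1154 px.
1154 − 3·20 = 1094; ÷4 gives d = 273.5 px.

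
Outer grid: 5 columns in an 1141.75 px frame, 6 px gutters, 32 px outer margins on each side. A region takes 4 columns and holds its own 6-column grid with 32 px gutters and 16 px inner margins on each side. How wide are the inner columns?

Inside the margins: 1141.75 − 64 = 1077.75 px.
1077.75 − 4·6 = 1053.75; ÷5 gives c = 210.75 px.
4-column span = 4·210.75 + 3·6 = 861 px.
Inner content = 861 − 2·16 = 829 px.
Subtracting 5 gutters of 32 leaves 669 for 6 columns, so d = 111.5 px.

111.5 px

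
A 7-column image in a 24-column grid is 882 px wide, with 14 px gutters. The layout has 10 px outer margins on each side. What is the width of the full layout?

3078 px

882 − 6·14 = 798; ÷7 gives c = 114 px.
Adding margins, columns and gutters: 20 + 2736 + 322 = 3078 px.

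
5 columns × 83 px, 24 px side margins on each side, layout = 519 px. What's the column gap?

Take off 48 px of margins, leaving 471 px.
5·83 + 4g = 471 → 4g = 56 → g = 14 px.

14 px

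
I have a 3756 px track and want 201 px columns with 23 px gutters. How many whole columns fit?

k columns need k·201 + (k−1)·23 = k·224 − 23.
k·224 − 23 ≤ 3756 → k ≤ 3779 / 224 ≈ 16.87, so k = 16.

16 columns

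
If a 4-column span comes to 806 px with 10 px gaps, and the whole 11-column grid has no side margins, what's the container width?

2234 px

806 − 3·10 = 776; ÷4 gives c = 194 px.
Container = 11·194 + 10·10 = 2134 + 100 = 2234 px.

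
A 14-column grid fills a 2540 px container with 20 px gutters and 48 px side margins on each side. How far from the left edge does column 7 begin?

Content = 2540 − 2·48 = 2444 px.
14 columns + 13 gutters: 14c + 13·20 = 2444.
14c = 2444 − 260 = 2184, so c = 156 px.
Each column+gutter stride is 176 px; 6 of them past the 48 px margin is 48 + 1056 = 1104 px.

1104 px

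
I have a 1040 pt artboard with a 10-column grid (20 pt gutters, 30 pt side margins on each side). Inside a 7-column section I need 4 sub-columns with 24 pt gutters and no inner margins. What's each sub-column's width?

Take off 60 pt of margins, leaving 980 pt.
10c + 9·20 = 980 → 10c = 800 → c = 80 pt.
Span of 7: 7·80 + 6·20 = 560 + 120 = 680 pt.
Subtracting 3 gutters of 24 leaves 608 for 4 columns, so d = 152 pt.

152 pt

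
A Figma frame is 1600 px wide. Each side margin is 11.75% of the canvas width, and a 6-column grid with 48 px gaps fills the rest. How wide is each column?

164 px

Each margin = 11.75% of 1600 = 188 px; content = 1600 − 2·188 = 1224 px.
Subtracting 5 gaps of 48 leaves 984 for 6 columns, so c = 164 px.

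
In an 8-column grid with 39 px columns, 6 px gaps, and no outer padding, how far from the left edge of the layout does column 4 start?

135 px

No margin, so column 4 starts at 3·(column + gutter) = 3·45 = 135 px.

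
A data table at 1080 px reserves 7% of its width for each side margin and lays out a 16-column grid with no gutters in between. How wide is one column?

Each margin = 7% of 1080 = 75.6 px; content = 1080 − 2·75.6 = 928.8 px.
16c = 928.8 → c = 58.05 px.

58.05 px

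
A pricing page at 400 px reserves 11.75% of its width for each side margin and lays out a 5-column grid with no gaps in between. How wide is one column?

400 × (1 − 2·11.75%) = 400 × 76.5% = 306 px for the columns.
5c = 306 → c = 61.2 px.

61.2 px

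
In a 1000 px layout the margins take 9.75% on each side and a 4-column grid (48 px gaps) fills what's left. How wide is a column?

Margins: 9.75% × 1000 = 97.5 px each, so content = 1000 − 195 = 805 px.
Subtracting 3 gaps of 48 leaves 661 for 4 columns, so c = 165.25 px.

165.25 px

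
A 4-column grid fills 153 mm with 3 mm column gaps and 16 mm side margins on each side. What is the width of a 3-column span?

Inside the margins: 153 − 32 = 121 mm.
4 columns + 3 column gaps: 4c + 3·3 = 121.
4c = 121 − 9 = 112, so c = 28 mm.
3-column span = 3·28 + 2·3 = 90 mm.

90 mm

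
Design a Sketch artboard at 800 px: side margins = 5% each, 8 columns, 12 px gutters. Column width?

79.5 px

Margins: 5% × 800 = 40 px each, so content = 800 − 80 = 720 px.
8c + 7·12 = 720 → 8c = 636 → c = 79.5 px.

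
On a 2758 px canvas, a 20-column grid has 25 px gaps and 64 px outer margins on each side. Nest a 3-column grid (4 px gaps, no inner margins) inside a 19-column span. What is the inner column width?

829.75 px

Outer content = 2758 − 2·64 = 2630 px.
2630 − 19·25 = 2155; ÷20 gives c = 107.75 px.
Span of 19: 19·107.75 + 18·25 = 2047.25 + 450 = 2497.25 px.
Subtracting 2 gaps of 4 leaves 2489.25 for 3 columns, so d = 829.75 px.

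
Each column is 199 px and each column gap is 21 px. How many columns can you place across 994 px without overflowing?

Each extra column adds 199 + 21 = 220 px.
(994 + 21) / 220 = 4.61, so 4 columns fit.

4 columns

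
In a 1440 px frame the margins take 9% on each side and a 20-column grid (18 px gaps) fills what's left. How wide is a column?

41.94 px

Margins: 9% × 1440 = 129.6 px each, so content = 1440 − 259.2 = 1180.8 px.
20 columns + 19 gaps: 20c + 19·18 = 1180.8.
20c = 1180.8 − 342 = 838.8, so c = 41.94 px.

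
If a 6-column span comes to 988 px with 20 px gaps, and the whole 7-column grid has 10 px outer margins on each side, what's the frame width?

1176 px

Subtracting 5 gaps of 20 leaves 888 for 6 columns, so c = 148 px.
Adding margins, columns and gutters: 20 + 1036 + 120 = 1176 px.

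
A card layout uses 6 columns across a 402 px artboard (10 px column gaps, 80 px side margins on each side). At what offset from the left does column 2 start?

Take off 160 px of margins, leaving 242 px.
6c + 5·10 = 242 → 6c = 192 → c = 32 px.
Before column 2: the margin + 1 column + 1 column gap.
Offset = 80 + 1·(32 + 10) = 80 + 42 = 122 px.

122 px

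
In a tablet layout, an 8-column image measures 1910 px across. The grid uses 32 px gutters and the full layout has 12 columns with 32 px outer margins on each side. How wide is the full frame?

1910 − 7·32 = 1686; ÷8 gives c = 210.75 px.
Total width: 2·32 + 12·210.75 + 11·32 = 2945 px.

2945 px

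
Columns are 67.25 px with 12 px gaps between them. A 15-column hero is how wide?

1176.75 px

15 columns plus 14 gaps: 1008.75 + 168 = 1176.75 px.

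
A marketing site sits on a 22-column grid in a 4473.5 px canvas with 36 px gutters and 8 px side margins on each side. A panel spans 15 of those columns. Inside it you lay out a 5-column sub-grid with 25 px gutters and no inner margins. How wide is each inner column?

585.55 px

Subtract both margins: 4473.5 − 2·8 = 4457.5 px.
4457.5 − 21·36 = 3701.5; ÷22 gives c = 168.25 px.
15-column span = 15·168.25 + 14·36 = 3027.75 px.
5 columns + 4 gutters: 5d + 4·25 = 3027.75.
5d = 3027.75 − 100 = 2927.75, so d = 585.55 px.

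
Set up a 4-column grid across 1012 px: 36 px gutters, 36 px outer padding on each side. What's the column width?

208 px

Take off 72 px of margins, leaving 940 px.
4c + 3·36 = 940 → 4c = 832 → c = 208 px.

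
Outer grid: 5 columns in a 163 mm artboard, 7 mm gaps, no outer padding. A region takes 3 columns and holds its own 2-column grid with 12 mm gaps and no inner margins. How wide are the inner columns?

163 − 4·7 = 135; ÷5 gives c = 27 mm.
3-column span = 3·27 + 2·7 = 95 mm.
2 columns + 1 gap: 2d + 1·12 = 95.
2d = 95 − 12 = 83, so d = 41.5 mm.

41.5 mm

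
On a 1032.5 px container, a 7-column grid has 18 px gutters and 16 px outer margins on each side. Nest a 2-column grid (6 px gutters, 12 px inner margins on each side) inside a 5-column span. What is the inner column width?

Subtract both margins: 1032.5 − 2·16 = 1000.5 px.
1000.5 − 6·18 = 892.5; ÷7 gives c = 127.5 px.
5-column span = 5·127.5 + 4·18 = 709.5 px.
Inner content = 709.5 − 2·12 = 685.5 px.
2 columns + 1 gutter: 2d + 1·6 = 685.5.
2d = 685.5 − 6 = 679.5, so d = 339.75 px.

339.75 px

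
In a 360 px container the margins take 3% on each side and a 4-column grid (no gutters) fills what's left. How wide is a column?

84.6 px

Margins: 3% × 360 = 10.8 px each, so content = 360 − 21.6 = 338.4 px.
4c = 338.4 → c = 84.6 px.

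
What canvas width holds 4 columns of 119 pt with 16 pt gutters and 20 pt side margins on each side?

Total width: 2·20 + 4·119 + 3·16 = 564 pt.

564 pt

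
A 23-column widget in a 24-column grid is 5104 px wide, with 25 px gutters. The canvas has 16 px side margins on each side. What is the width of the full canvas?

5359 px

23 columns + 22 gutters: 23c + 22·25 = 5104.
23c = 5104 − 550 = 4554, so c = 198 px.
Adding margins, columns and gutters: 32 + 4752 + 575 = 5359 px.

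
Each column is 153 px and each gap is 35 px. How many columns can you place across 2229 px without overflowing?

12 columns: 12·153 + 11·35 = 2221 px ≤ 2229.
13 columns: 2409 px > 2229. So 12.

12 columns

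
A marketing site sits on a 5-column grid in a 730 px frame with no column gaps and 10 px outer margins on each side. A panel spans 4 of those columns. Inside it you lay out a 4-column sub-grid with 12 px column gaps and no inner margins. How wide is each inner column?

Inside the margins: 730 − 20 = 710 px.
5c = 710 → c = 142 px.
With no column gaps, 4 columns span 4·142 = 568 px.
4d + 3·12 = 568 → 4d = 532 → d = 133 px.

133 px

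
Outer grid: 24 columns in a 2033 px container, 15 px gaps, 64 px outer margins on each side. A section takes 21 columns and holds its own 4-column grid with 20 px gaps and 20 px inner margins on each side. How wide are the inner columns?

391.25 px

Outer content = 2033 − 2·64 = 1905 px.
24c + 23·15 = 1905 → 24c = 1560 → c = 65 px.
21 columns plus 20 gaps: 1365 + 300 = 1665 px.
Inner content = 1665 − 2·20 = 1625 px.
4d + 3·20 = 1625 → 4d = 1565 → d = 391.25 px.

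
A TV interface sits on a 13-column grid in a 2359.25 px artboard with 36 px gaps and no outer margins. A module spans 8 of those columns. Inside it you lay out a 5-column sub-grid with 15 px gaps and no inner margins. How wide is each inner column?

13 columns + 12 gaps: 13c + 12·36 = 2359.25.
13c = 2359.25 − 432 = 1927.25, so c = 148.25 px.
Span of 8: 8·148.25 + 7·36 = 1186 + 252 = 1438 px.
Subtracting 4 gaps of 15 leaves 1378 for 5 columns, so d = 275.6 px.

275.6 px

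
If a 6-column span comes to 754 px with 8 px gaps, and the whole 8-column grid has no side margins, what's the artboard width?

6 columns + 5 gaps: 6c + 5·8 = 754.
6c = 754 − 40 = 714, so c = 119 px.
Total width: 8·119 + 7·8 = 1008 px.

1008 px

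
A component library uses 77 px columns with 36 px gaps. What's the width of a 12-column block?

1320 px

12 columns plus 11 gaps: 924 + 396 = 1320 px.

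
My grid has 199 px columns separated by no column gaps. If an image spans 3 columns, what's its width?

597 px

3-column span = 3·199 = 597 px.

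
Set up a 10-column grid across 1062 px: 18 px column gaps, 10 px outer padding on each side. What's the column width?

88 px

Subtract both margins: 1062 − 2·10 = 1042 px.
10c + 9·18 = 1042 → 10c = 880 → c = 88 px.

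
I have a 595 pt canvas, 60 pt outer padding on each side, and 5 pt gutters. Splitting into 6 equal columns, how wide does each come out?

Inside the margins: 595 − 120 = 475 pt.
6c + 5·5 = 475 → 6c = 450 → c = 75 pt.

75 pt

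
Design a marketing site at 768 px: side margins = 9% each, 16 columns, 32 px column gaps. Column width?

9.36 px

Margins: 9% × 768 = 69.12 px each, so content = 768 − 138.24 = 629.76 px.
629.76 − 15·32 = 149.76; ÷16 gives c = 9.36 px.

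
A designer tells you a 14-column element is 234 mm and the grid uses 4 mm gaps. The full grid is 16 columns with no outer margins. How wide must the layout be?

234 − 13·4 = 182; ÷14 gives c = 13 mm.
Total width: 16·13 + 15·4 = 268 mm.

268 mm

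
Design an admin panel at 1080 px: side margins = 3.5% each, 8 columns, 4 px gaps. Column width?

1080 × (1 − 2·3.5%) = 1080 × 93% = 1004.4 px for the columns.
8c + 7·4 = 1004.4 → 8c = 976.4 → c = 122.05 px.

122.05 px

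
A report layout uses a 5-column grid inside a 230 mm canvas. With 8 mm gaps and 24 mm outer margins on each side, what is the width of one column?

Subtract both margins: 230 − 2·24 = 182 mm.
5c + 4·8 = 182 → 5c = 150 → c = 30 mm.

30 mm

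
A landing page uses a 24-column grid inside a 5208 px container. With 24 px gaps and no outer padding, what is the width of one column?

24 columns + 23 gaps: 24c + 23·24 = 5208.
24c = 5208 − 552 = 4656, so c = 194 px.

194 px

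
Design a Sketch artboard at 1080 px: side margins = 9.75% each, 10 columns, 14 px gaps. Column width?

Each margin = 9.75% of 1080 = 105.3 px; content = 1080 − 2·105.3 = 869.4 px.
10c + 9·14 = 869.4 → 10c = 743.4 → c = 74.34 px.

74.34 px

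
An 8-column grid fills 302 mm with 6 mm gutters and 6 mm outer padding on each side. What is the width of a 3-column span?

105 mm

Inside the margins: 302 − 12 = 290 mm.
290 − 7·6 = 248; ÷8 gives c = 31 mm.
Span of 3: 3·31 + 2·6 = 93 + 12 = 105 mm.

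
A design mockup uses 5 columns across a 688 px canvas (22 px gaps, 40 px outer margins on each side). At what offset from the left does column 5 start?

Inside the margins: 688 − 80 = 608 px.
Subtracting 4 gaps of 22 leaves 520 for 5 columns, so c = 104 px.
Each column+gutter stride is 126 px; 4 of them past the 40 px margin is 40 + 504 = 544 px.

544 px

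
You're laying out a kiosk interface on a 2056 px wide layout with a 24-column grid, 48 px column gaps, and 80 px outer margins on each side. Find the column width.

Content width = 2056 − 2·80 = 1896 px.
24 columns + 23 column gaps: 24c + 23·48 = 1896.
24c = 1896 − 1104 = 792, so c = 33 px.

33 px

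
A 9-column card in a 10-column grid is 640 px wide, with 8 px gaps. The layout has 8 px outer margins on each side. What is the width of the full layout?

728 px

640 − 8·8 = 576; ÷9 gives c = 64 px.
Adding margins, columns and gutters: 16 + 640 + 72 = 728 px.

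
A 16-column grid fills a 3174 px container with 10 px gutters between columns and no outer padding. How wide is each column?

189 px

16c + 15·10 = 3174 → 16c = 3024 → c = 189 px.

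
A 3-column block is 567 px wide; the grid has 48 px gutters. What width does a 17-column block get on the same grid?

567 − 2·48 = 471; ÷3 gives c = 157 px.
17-column span = 17·157 + 16·48 = 3437 px.

3437 px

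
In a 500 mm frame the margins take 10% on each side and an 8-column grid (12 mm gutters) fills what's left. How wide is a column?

39.5 mm

Each margin = 10% of 500 = 50 mm; content = 500 − 2·50 = 400 mm.
8c + 7·12 = 400 → 8c = 316 → c = 39.5 mm.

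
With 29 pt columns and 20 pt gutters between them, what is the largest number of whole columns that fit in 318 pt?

Each extra column adds 29 + 20 = 49 pt.
(318 + 20) / 49 = 6.90, so 6 columns fit.

6 columns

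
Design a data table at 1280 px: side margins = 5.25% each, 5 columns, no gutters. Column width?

Margins: 5.25% × 1280 = 67.2 px each, so content = 1280 − 134.4 = 1145.6 px.
With no gutters, each column is 1145.6/5 = 229.12 px.

229.12 px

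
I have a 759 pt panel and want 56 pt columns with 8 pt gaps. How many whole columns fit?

11 columns

Each extra column adds 56 + 8 = 64 pt.
(759 + 8) / 64 = 11.98, so 11 columns fit.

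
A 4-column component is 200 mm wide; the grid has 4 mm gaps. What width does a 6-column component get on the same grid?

302 mm

4c + 3·4 = 200 → 4c = 188 → c = 47 mm.
6 columns plus 5 gaps: 282 + 20 = 302 mm.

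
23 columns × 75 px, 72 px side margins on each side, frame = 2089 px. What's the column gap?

Subtract both margins: 2089 − 2·72 = 1945 px.
23·75 + 22g = 1945 → 22g = 220 → g = 10 px.

10 px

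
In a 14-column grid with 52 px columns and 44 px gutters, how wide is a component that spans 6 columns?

532 px

6 columns plus 5 gutters: 312 + 220 = 532 px.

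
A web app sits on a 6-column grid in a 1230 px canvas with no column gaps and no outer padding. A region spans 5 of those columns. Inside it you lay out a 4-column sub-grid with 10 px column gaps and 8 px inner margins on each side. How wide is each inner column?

1230 / 6 = 205 px per column.
With no column gaps, 5 columns span 5·205 = 1025 px.
Inner content = 1025 − 2·8 = 1009 px.
4 columns + 3 column gaps: 4d + 3·10 = 1009.
4d = 1009 − 30 = 979, so d = 244.75 px.

244.75 px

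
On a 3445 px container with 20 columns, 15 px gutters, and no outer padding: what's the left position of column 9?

3445 − 19·15 = 3160; ÷20 gives c = 158 px.
Each column+gutter stride is 173 px; with no margin, 8 of them is 1384 px.

1384 px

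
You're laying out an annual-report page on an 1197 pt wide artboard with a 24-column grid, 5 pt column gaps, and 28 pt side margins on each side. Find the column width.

Inside the margins: 1197 − 56 = 1141 pt.
Subtracting 23 column gaps of 5 leaves 1026 for 24 columns, so c = 42.75 pt.

42.75 pt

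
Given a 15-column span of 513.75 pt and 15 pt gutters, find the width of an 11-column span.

372.75 pt

15c + 14·15 = 513.75 → 15c = 303.75 → c = 20.25 pt.
11-column span = 11·20.25 + 10·15 = 372.75 pt.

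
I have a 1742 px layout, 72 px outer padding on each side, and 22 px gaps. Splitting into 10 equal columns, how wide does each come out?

140 px

Take off 144 px of margins, leaving 1598 px.
Subtracting 9 gaps of 22 leaves 1400 for 10 columns, so c = 140 px.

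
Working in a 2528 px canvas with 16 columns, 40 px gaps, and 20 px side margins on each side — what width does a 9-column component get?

1382 px

Inside the margins: 2528 − 40 = 2488 px.
16 columns + 15 gaps: 16c + 15·40 = 2488.
16c = 2488 − 600 = 1888, so c = 118 px.
9-column span = 9·118 + 8·40 = 1382 px.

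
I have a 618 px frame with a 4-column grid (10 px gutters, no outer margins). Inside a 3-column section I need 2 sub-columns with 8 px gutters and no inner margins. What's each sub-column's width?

Subtracting 3 gutters of 10 leaves 588 for 4 columns, so c = 147 px.
Span of 3: 3·147 + 2·10 = 441 + 20 = 461 px.
461 − 1·8 = 453; ÷2 gives d = 226.5 px.

226.5 px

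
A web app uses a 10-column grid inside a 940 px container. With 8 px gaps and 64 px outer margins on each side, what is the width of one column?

Take off 128 px of margins, leaving 812 px.
10 columns + 9 gaps: 10c + 9·8 = 812.
10c = 812 − 72 = 740, so c = 74 px.

74 px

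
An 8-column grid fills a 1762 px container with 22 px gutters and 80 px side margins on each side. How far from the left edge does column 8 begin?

Subtract both margins: 1762 − 2·80 = 1602 px.
8c + 7·22 = 1602 → 8c = 1448 → c = 181 px.
Column 8 starts at margin + 7·(column + gutter) = 80 + 7·203 = 1501 px.

1501 px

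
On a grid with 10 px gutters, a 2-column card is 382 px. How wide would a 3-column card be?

2c + 1·10 = 382 → 2c = 372 → c = 186 px.
Span of 3: 3·186 + 2·10 = 558 + 20 = 578 px.

578 px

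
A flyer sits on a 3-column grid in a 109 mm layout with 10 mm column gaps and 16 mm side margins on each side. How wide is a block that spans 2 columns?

Inside the margins: 109 − 32 = 77 mm.
3 columns + 2 column gaps: 3c + 2·10 = 77.
3c = 77 − 20 = 57, so c = 19 mm.
Span of 2: 2·19 + 1·10 = 38 + 10 = 48 mm.

48 mm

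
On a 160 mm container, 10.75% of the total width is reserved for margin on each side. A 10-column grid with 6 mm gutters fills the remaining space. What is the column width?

7.16 mm

Each margin = 10.75% of 160 = 17.2 mm; content = 160 − 2·17.2 = 125.6 mm.
10c + 9·6 = 125.6 → 10c = 71.6 → c = 7.16 mm.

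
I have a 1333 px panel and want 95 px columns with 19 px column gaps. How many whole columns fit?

k columns need k·95 + (k−1)·19 = k·114 − 19.
k·114 − 19 ≤ 1333 → k ≤ 1352 / 114 ≈ 11.86, so k = 11.

11 columns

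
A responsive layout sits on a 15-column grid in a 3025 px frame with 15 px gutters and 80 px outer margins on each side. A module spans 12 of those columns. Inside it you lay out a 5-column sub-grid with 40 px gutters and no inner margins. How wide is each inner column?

Outer content = 3025 − 2·80 = 2865 px.
15c + 14·15 = 2865 → 15c = 2655 → c = 177 px.
Span of 12: 12·177 + 11·15 = 2124 + 165 = 2289 px.
2289 − 4·40 = 2129; ÷5 gives d = 425.8 px.

425.8 px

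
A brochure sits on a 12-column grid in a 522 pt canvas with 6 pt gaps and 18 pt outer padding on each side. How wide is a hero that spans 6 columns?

Take off 36 pt of margins, leaving 486 pt.
Subtracting 11 gaps of 6 leaves 420 for 12 columns, so c = 35 pt.
6-column span = 6·35 + 5·6 = 240 pt.

240 pt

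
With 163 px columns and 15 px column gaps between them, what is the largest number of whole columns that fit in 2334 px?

13 columns

k columns need k·163 + (k−1)·15 = k·178 − 15.
k·178 − 15 ≤ 2334 → k ≤ 2349 / 178 ≈ 13.20, so k = 13.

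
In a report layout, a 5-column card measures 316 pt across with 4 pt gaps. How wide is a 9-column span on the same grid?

5 columns + 4 gaps: 5c + 4·4 = 316.
5c = 316 − 16 = 300, so c = 60 pt.
Span of 9: 9·60 + 8·4 = 540 + 32 = 572 pt.

572 pt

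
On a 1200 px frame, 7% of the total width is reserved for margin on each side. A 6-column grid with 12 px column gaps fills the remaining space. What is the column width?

162 px

Margins: 7% × 1200 = 84 px each, so content = 1200 − 168 = 1032 px.
Subtracting 5 column gaps of 12 leaves 972 for 6 columns, so c = 162 px.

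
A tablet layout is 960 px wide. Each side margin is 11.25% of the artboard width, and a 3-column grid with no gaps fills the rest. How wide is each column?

248 px

Each margin = 11.25% of 960 = 108 px; content = 960 − 2·108 = 744 px.
With no gaps, each column is 744/3 = 248 px.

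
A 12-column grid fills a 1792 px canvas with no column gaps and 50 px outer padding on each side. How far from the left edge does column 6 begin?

755 px

Take off 100 px of margins, leaving 1692 px.
With no column gaps, each column is 1692/12 = 141 px.
Before column 6: the margin + 5 columns + 5 column gaps.
Offset = 50 + 5·(141 + 0) = 50 + 705 = 755 px.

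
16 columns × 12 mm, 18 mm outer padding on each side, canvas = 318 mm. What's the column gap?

Take off 36 mm of margins, leaving 282 mm.
Columns use 192 mm, leaving 90 mm across 15 column gaps = 6 mm each.

6 mm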